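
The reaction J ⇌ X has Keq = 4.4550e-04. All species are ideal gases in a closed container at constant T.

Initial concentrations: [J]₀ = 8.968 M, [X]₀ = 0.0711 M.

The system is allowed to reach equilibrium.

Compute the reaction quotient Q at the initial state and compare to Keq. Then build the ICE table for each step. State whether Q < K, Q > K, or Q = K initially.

Q₀ = 0.007928; Q > K (proceeds reverse)

Q₀ = 0.007928 vs Keq = 4.4550e-04 ⇒ Q>K, reverse
Step 1:
                   J          X
  Initial      8.968     0.0711
  Change     0.06707   -0.06707
  Equil        9.035   0.004025
  solve Keq expr → x = -0.06707; check Q = 4.4550e-04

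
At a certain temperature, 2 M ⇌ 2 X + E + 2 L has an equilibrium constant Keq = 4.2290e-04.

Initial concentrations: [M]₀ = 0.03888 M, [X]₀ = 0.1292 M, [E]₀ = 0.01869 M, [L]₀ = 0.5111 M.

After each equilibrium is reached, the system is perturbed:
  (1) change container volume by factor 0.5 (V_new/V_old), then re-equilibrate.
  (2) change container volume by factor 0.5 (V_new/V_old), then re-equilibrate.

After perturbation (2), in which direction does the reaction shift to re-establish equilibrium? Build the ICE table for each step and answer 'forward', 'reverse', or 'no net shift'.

Direction: reverse

Q₀ = 0.05391 vs Keq = 4.2290e-04 ⇒ Q>K, reverse
Step 1:
                   M          X          E          L
  init       0.03888     0.1292    0.01869     0.5111
  Δ          0.03508   -0.03508   -0.01754   -0.03508
  eq         0.07396    0.09412   0.001152      0.476
  solve Keq expr → x = -0.01754; check Q = 4.2290e-04
Then change container volume by factor 0.5 (V_new/V_old).
Step 2:
                   M          X          E          L
  init        0.1479     0.1882   0.002304      0.952
  Δ          0.00397   -0.00397  -0.001985   -0.00397
  eq          0.1519     0.1843 3.1960e-04     0.9481
  solve Keq expr → x = -0.001985; check Q = 4.2290e-04
Then change container volume by factor 0.5 (V_new/V_old).
Step 3:
                   M          X          E          L
  init        0.3038     0.3686 6.3919e-04      1.896
  Δ         0.001116  -0.001116 -5.5812e-04  -0.001116
  eq          0.3049     0.3674 8.1073e-05      1.895
  solve Keq expr → x = -5.5812e-04; check Q = 4.2290e-04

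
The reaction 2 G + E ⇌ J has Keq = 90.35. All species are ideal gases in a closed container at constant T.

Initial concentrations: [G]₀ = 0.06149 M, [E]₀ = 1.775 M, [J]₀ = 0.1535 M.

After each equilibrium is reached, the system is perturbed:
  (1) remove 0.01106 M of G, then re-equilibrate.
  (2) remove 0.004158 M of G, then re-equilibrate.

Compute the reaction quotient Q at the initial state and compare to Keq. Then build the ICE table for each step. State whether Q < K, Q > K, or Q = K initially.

Q₀ = 22.87; Q < K (proceeds forward)

Q₀ = 22.87 vs Keq = 90.35 ⇒ Q<K, forward
Step 1:
                    G           E           J
  I           0.06149       1.775      0.1535
  C          -0.02899     -0.0145      0.0145
  E            0.0325       1.761       0.168
  solve Keq expr → x = 0.0145; check Q = 90.35
Then remove 0.01106 M of G.
Step 2:
                    G           E           J
  I           0.02144       1.761       0.168
  C            0.0105     0.00525    -0.00525
  E           0.03194       1.766      0.1627
  solve Keq expr → x = -0.00525; check Q = 90.35
Then remove 0.004158 M of G.
Step 3:
                    G           E           J
  I           0.02778       1.766      0.1627
  C          0.003946    0.001973   -0.001973
  E           0.03173       1.768      0.1608
  solve Keq expr → x = -0.001973; check Q = 90.35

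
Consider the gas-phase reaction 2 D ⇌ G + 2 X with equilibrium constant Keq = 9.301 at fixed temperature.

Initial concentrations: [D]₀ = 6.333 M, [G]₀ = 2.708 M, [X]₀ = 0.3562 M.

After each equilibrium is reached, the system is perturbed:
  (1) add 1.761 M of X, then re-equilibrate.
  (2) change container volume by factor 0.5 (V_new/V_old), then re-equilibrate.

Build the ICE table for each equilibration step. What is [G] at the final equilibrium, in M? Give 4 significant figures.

[G]_eq = 7.72 M

Q₀ = 0.008567 vs Keq = 9.301 ⇒ Q<K, forward
Step 1:
                    D           G           X
  init          6.333       2.708      0.3562
  Δ            -3.588       1.794       3.588
  eq            2.745       4.502       3.945
  solve Keq expr → x = 1.794; check Q = 9.301
Then add 1.761 M of X.
Step 2:
                    D           G           X
  init          2.745       4.502       5.706
  Δ            0.6466     -0.3233     -0.6466
  eq            3.391       4.179       5.059
  solve Keq expr → x = -0.3233; check Q = 9.301
Then change container volume by factor 0.5 (V_new/V_old).
Step 3:
                    D           G           X
  init          6.782       8.358       10.12
  Δ             1.275     -0.6374      -1.275
  eq            8.057        7.72       8.843
  solve Keq expr → x = -0.6374; check Q = 9.301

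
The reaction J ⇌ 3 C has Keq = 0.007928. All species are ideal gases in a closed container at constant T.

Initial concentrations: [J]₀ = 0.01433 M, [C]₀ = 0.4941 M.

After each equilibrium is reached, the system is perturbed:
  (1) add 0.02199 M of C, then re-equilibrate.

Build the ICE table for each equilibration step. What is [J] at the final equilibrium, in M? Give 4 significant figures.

[J]_eq = 0.151 M

Q₀ = 8.418 vs Keq = 0.007928 ⇒ Q>K, reverse
Step 1:
                   J          C
  Initial    0.01433     0.4941
  Change      0.1298    -0.3895
  Equil       0.1442     0.1046
  solve Keq expr → x = -0.1298; check Q = 0.007928
Then add 0.02199 M of C.
Step 2:
                   J          C
  Initial     0.1442     0.1265
  Change    0.006791   -0.02037
  Equil        0.151     0.1062
  solve Keq expr → x = -0.006791; check Q = 0.007928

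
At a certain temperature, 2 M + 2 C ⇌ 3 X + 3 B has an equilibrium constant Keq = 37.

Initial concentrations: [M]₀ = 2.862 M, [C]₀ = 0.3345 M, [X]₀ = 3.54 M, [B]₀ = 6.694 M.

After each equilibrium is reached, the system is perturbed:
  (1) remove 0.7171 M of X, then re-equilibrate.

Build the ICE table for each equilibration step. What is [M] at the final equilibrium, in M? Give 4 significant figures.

[M]_eq = 3.68 M

Q₀ = 1.4519e+04 vs Keq = 37 ⇒ Q>K, reverse
Step 1:
                    M           C           X           B
  Initial       2.862      0.3345        3.54       6.694
  Change        1.037       1.037      -1.556      -1.556
  Equil         3.899       1.372       1.984       5.138
  solve Keq expr → x = -0.5187; check Q = 37
Then remove 0.7171 M of X.
Step 2:
                    M           C           X           B
  Initial       3.899       1.372       1.267       5.138
  Change      -0.2198     -0.2198      0.3297      0.3297
  Equil          3.68       1.152       1.596       5.468
  solve Keq expr → x = 0.1099; check Q = 37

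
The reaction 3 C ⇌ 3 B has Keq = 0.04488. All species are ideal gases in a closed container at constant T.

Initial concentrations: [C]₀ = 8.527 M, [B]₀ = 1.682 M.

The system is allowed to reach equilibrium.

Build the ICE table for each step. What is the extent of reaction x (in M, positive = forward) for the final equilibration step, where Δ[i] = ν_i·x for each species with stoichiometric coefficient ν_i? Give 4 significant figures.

x = 0.3316 M

Q₀ = 0.007675 vs Keq = 0.04488 ⇒ Q<K, forward
Step 1:
                    C           B
  Initial       8.527       1.682
  Change      -0.9948      0.9948
  Equil         7.532       2.677
  solve Keq expr → x = 0.3316; check Q = 0.04488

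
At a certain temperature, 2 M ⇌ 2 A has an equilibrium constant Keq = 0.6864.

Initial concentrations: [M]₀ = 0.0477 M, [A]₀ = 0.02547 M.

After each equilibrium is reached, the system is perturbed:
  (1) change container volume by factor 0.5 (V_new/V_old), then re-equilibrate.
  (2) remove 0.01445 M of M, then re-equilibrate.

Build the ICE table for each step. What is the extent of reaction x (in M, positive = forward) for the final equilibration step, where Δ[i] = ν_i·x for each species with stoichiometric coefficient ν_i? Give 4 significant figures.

x = -0.003274 M

Q₀ = 0.2851 vs Keq = 0.6864 ⇒ Q<K, forward
Step 1:
                   M          A
  Initial     0.0477    0.02547
  Change   -0.007683   0.007683
  Equil      0.04002    0.03315
  solve Keq expr → x = 0.003842; check Q = 0.6864
Then change container volume by factor 0.5 (V_new/V_old).
Step 2:
                   M          A
  Initial    0.08003    0.06631
  Change           0          0
  Equil      0.08003    0.06631
  solve Keq expr → x = 0; check Q = 0.6864
Then remove 0.01445 M of M.
Step 3:
                   M          A
  Initial    0.06558    0.06631
  Change    0.006547  -0.006547
  Equil      0.07213    0.05976
  solve Keq expr → x = -0.003274; check Q = 0.6864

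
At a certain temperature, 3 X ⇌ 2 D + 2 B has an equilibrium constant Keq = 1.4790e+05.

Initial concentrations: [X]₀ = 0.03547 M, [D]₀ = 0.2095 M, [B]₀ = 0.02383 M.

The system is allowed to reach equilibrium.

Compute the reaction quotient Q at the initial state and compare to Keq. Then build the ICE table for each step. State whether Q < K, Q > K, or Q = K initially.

Q₀ = 0.5585 vs Keq = 1.4790e+05 ⇒ Q<K, forward
Step 1:
                    X           D           B
  init        0.03547      0.2095     0.02383
  Δ          -0.03454     0.02303     0.02303
  eq       9.2934e-04      0.2325     0.04686
  solve Keq expr → x = 0.01151; check Q = 1.4790e+05

Q₀ = 0.5585; Q < K (proceeds forward)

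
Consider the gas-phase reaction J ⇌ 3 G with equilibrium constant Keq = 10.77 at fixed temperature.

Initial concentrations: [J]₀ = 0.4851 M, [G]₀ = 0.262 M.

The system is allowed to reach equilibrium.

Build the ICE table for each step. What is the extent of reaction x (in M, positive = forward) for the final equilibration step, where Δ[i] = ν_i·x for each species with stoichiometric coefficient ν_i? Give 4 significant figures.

Q₀ = 0.03707 vs Keq = 10.77 ⇒ Q<K, forward
Step 1:
                   J          G
  init        0.4851      0.262
  Δ          -0.3181     0.9542
  eq           0.167      1.216
  solve Keq expr → x = 0.3181; check Q = 10.77

x = 0.3181 M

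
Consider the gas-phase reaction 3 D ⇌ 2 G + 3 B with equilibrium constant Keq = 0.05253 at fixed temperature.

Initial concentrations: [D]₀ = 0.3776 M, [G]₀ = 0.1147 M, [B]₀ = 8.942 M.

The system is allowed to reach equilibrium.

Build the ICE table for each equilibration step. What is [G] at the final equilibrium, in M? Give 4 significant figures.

[G]_eq = 0.003541 M

Q₀ = 174.7 vs Keq = 0.05253 ⇒ Q>K, reverse
Step 1:
                    D           G           B
  Initial      0.3776      0.1147       8.942
  Change       0.1667     -0.1112     -0.1667
  Equil        0.5443    0.003541       8.775
  solve Keq expr → x = -0.05558; check Q = 0.05253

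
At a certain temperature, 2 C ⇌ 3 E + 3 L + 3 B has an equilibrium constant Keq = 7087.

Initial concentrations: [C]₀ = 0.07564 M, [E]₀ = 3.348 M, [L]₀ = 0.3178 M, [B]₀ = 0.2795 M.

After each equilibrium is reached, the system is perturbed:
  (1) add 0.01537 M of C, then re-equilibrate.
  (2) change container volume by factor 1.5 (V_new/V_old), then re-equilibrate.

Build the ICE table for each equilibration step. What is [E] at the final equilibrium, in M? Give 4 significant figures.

[E]_eq = 2.321 M

Q₀ = 4.597 vs Keq = 7087 ⇒ Q<K, forward
Step 1:
                   C          E          L          B
  Initial    0.07564      3.348     0.3178     0.2795
  Change    -0.07061     0.1059     0.1059     0.1059
  Equil     0.005032      3.454     0.4237     0.3854
  solve Keq expr → x = 0.0353; check Q = 7087
Then add 0.01537 M of C.
Step 2:
                   C          E          L          B
  Initial     0.0204      3.454     0.4237     0.3854
  Change    -0.01446    0.02169    0.02169    0.02169
  Equil     0.005943      3.476     0.4454     0.4071
  solve Keq expr → x = 0.00723; check Q = 7087
Then change container volume by factor 1.5 (V_new/V_old).
Step 3:
                   C          E          L          B
  Initial   0.003962      2.317     0.2969     0.2714
  Change   -0.002955   0.004432   0.004432   0.004432
  Equil     0.001007      2.321     0.3014     0.2758
  solve Keq expr → x = 0.001477; check Q = 7087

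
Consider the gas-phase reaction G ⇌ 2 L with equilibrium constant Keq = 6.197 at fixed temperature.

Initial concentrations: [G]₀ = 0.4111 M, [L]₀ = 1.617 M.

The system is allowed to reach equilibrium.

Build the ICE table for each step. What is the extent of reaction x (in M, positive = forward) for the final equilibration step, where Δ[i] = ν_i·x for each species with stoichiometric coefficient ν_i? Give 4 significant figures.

x = -0.005307 M

Q₀ = 6.36 vs Keq = 6.197 ⇒ Q>K, reverse
Step 1:
                    G           L
  I            0.4111       1.617
  C          0.005307    -0.01061
  E            0.4164       1.606
  solve Keq expr → x = -0.005307; check Q = 6.197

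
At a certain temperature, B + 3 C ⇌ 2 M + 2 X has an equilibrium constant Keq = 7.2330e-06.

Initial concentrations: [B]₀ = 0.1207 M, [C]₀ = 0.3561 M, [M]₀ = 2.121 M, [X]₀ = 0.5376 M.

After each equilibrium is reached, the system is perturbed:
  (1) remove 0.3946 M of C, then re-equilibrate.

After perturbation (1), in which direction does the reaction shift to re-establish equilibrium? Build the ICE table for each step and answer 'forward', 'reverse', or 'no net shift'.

Direction: reverse

Q₀ = 238.5 vs Keq = 7.2330e-06 ⇒ Q>K, reverse
Step 1:
                    B           C           M           X
  init         0.1207      0.3561       2.121      0.5376
  Δ            0.2681      0.8044     -0.5363     -0.5363
  eq           0.3888       1.161       1.585    0.001323
  solve Keq expr → x = -0.2681; check Q = 7.2330e-06
Then remove 0.3946 M of C.
Step 2:
                    B           C           M           X
  init         0.3888      0.7659       1.585    0.001323
  Δ        3.0592e-04  9.1776e-04 -6.1184e-04 -6.1184e-04
  eq           0.3891      0.7668       1.584  7.1118e-04
  solve Keq expr → x = -3.0592e-04; check Q = 7.2330e-06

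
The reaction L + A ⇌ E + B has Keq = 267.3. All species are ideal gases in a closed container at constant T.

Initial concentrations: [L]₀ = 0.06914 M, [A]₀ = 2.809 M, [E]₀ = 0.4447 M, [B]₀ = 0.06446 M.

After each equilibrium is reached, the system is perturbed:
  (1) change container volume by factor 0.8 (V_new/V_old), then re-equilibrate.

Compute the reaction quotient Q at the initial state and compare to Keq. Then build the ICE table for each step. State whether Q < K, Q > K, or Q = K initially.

Q₀ = 0.1476 vs Keq = 267.3 ⇒ Q<K, forward
Step 1:
                  L         A         E         B
  I         0.06914     2.809    0.4447   0.06446
  C        -0.06905  -0.06905   0.06905   0.06905
  E       9.3650e-05      2.74    0.5137    0.1335
  solve Keq expr → x = 0.06905; check Q = 267.3
Then change container volume by factor 0.8 (V_new/V_old).
Step 2:
                  L         A         E         B
  I       1.1706e-04     3.425    0.6422    0.1669
  C               0         0         0         0
  E       1.1706e-04     3.425    0.6422    0.1669
  solve Keq expr → x = 0; check Q = 267.3

Q₀ = 0.1476; Q < K (proceeds forward)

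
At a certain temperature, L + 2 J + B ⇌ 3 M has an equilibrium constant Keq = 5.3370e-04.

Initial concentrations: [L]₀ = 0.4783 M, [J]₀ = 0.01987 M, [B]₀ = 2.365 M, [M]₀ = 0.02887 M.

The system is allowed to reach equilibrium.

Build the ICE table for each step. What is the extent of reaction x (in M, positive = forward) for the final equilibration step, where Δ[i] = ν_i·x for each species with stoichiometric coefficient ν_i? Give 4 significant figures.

Q₀ = 0.05388 vs Keq = 5.3370e-04 ⇒ Q>K, reverse
Step 1:
                    L           J           B           M
  Initial      0.4783     0.01987       2.365     0.02887
  Change     0.006694     0.01339    0.006694    -0.02008
  Equil         0.485     0.03326       2.372    0.008789
  solve Keq expr → x = -0.006694; check Q = 5.3370e-04

x = -0.006694 M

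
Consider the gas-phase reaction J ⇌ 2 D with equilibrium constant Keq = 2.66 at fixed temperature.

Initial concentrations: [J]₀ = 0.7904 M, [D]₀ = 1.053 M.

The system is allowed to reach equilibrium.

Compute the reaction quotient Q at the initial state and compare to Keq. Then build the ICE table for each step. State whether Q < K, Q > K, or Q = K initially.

Q₀ = 1.403 vs Keq = 2.66 ⇒ Q<K, forward
Step 1:
                   J          D
  init        0.7904      1.053
  Δ          -0.1341     0.2682
  eq          0.6563      1.321
  solve Keq expr → x = 0.1341; check Q = 2.66

Q₀ = 1.403; Q < K (proceeds forward)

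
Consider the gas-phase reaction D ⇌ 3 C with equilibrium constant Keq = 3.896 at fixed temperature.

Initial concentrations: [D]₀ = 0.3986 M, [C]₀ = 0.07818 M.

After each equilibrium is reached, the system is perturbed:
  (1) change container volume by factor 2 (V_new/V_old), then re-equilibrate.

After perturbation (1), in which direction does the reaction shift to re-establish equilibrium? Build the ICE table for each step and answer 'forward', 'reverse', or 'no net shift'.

Q₀ = 0.001199 vs Keq = 3.896 ⇒ Q<K, forward
Step 1:
                    D           C
  Initial      0.3986     0.07818
  Change      -0.2511      0.7532
  Equil        0.1475      0.8314
  solve Keq expr → x = 0.2511; check Q = 3.896
Then change container volume by factor 2 (V_new/V_old).
Step 2:
                    D           C
  Initial     0.07376      0.4157
  Change     -0.03654      0.1096
  Equil       0.03721      0.5253
  solve Keq expr → x = 0.03654; check Q = 3.896

Direction: forward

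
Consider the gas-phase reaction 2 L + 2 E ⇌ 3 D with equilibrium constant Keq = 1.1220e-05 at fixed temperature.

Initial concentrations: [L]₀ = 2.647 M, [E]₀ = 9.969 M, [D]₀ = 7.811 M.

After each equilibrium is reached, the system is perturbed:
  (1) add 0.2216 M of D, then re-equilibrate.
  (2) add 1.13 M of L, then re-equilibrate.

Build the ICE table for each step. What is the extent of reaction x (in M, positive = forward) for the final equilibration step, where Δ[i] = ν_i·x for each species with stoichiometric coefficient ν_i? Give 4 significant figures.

Q₀ = 0.6844 vs Keq = 1.1220e-05 ⇒ Q>K, reverse
Step 1:
                  L         E         D
  Initial     2.647     9.969     7.811
  Change      4.862     4.862    -7.293
  Equil       7.509     14.83    0.5182
  solve Keq expr → x = -2.431; check Q = 1.1220e-05
Then add 0.2216 M of D.
Step 2:
                  L         E         D
  Initial     7.509     14.83    0.7398
  Change     0.1412    0.1412   -0.2118
  Equil        7.65     14.97     0.528
  solve Keq expr → x = -0.0706; check Q = 1.1220e-05
Then add 1.13 M of L.
Step 3:
                  L         E         D
  Initial      8.78     14.97     0.528
  Change   -0.03236  -0.03236   0.04854
  Equil       8.748     14.94    0.5765
  solve Keq expr → x = 0.01618; check Q = 1.1220e-05

x = 0.01618 M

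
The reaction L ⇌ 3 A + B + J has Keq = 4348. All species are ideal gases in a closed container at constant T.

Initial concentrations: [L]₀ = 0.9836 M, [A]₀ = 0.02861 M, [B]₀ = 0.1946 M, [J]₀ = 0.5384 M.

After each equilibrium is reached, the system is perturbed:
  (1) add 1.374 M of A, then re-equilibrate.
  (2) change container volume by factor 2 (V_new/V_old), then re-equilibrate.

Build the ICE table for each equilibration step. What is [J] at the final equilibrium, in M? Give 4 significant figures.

[J]_eq = 0.7599 M

Q₀ = 2.4945e-06 vs Keq = 4348 ⇒ Q<K, forward
Step 1:
                    L           A           B           J
  I            0.9836     0.02861      0.1946      0.5384
  C           -0.9732        2.92      0.9732      0.9732
  E            0.0104       2.948       1.168       1.512
  solve Keq expr → x = 0.9732; check Q = 4348
Then add 1.374 M of A.
Step 2:
                    L           A           B           J
  I            0.0104       4.322       1.168       1.512
  C           0.02008    -0.06023    -0.02008    -0.02008
  E           0.03048       4.262       1.148       1.492
  solve Keq expr → x = -0.02008; check Q = 4348
Then change container volume by factor 2 (V_new/V_old).
Step 3:
                    L           A           B           J
  I           0.01524       2.131      0.5739      0.7458
  C          -0.01418     0.04255     0.01418     0.01418
  E          0.001055       2.174       0.588      0.7599
  solve Keq expr → x = 0.01418; check Q = 4348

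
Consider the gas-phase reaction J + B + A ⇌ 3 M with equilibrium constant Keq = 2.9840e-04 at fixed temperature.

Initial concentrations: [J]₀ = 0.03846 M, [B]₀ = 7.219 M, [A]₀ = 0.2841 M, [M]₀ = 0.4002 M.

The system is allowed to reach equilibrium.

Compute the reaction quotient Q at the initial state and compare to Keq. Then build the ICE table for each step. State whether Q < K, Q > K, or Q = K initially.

Q₀ = 0.8126 vs Keq = 2.9840e-04 ⇒ Q>K, reverse
Step 1:
                    J           B           A           M
  Initial     0.03846       7.219      0.2841      0.4002
  Change       0.1163      0.1163      0.1163     -0.3488
  Equil        0.1547       7.335      0.4004     0.05138
  solve Keq expr → x = -0.1163; check Q = 2.9840e-04

Q₀ = 0.8126; Q > K (proceeds reverse)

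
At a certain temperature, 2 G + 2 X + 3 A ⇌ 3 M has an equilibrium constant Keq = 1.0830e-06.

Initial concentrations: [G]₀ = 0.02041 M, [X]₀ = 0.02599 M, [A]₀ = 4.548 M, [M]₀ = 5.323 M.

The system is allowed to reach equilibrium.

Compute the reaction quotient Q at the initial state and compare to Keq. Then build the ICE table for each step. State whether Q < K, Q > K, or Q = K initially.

Q₀ = 5.6978e+06; Q > K (proceeds reverse)

Q₀ = 5.6978e+06 vs Keq = 1.0830e-06 ⇒ Q>K, reverse
Step 1:
                   G          X          A          M
  I          0.02041    0.02599      4.548      5.323
  C            3.237      3.237      4.856     -4.856
  E            3.258      3.263      9.404     0.4669
  solve Keq expr → x = -1.619; check Q = 1.0830e-06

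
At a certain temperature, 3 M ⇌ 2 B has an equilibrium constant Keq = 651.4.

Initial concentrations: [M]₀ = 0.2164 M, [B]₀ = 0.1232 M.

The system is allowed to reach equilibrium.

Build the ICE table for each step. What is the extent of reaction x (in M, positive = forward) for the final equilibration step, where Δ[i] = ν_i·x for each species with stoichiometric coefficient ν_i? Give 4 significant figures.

x = 0.05737 M

Q₀ = 1.498 vs Keq = 651.4 ⇒ Q<K, forward
Step 1:
                   M          B
  Initial     0.2164     0.1232
  Change     -0.1721     0.1147
  Equil       0.0443     0.2379
  solve Keq expr → x = 0.05737; check Q = 651.4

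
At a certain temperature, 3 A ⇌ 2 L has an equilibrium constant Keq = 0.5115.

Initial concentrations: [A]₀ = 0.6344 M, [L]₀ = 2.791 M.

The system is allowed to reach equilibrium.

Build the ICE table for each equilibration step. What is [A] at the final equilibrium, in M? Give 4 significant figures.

[A]_eq = 1.934 M

Q₀ = 30.51 vs Keq = 0.5115 ⇒ Q>K, reverse
Step 1:
                  A         L
  I          0.6344     2.791
  C             1.3   -0.8667
  E           1.934     1.924
  solve Keq expr → x = -0.4334; check Q = 0.5115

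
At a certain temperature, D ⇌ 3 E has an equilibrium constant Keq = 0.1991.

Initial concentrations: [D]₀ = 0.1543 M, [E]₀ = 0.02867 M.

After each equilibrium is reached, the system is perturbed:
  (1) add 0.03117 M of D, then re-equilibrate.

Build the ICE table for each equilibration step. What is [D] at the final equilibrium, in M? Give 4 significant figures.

Q₀ = 1.5273e-04 vs Keq = 0.1991 ⇒ Q<K, forward
Step 1:
                  D         E
  I          0.1543   0.02867
  C        -0.07431    0.2229
  E         0.07999    0.2516
  solve Keq expr → x = 0.07431; check Q = 0.1991
Then add 0.03117 M of D.
Step 2:
                  D         E
  I          0.1112    0.2516
  C       -0.007553   0.02266
  E          0.1036    0.2743
  solve Keq expr → x = 0.007553; check Q = 0.1991

[D]_eq = 0.1036 M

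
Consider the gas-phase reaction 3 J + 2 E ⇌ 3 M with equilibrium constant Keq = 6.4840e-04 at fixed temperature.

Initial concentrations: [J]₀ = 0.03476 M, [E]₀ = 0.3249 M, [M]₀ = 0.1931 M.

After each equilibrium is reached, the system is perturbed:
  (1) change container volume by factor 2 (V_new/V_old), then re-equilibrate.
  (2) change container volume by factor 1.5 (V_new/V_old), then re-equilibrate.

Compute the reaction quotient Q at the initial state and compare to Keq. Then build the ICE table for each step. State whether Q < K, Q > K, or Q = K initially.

Q₀ = 1624; Q > K (proceeds reverse)

Q₀ = 1624 vs Keq = 6.4840e-04 ⇒ Q>K, reverse
Step 1:
                    J           E           M
  I           0.03476      0.3249      0.1931
  C            0.1821      0.1214     -0.1821
  E            0.2169      0.4463     0.01096
  solve Keq expr → x = -0.06071; check Q = 6.4840e-04
Then change container volume by factor 2 (V_new/V_old).
Step 2:
                    J           E           M
  I            0.1084      0.2232    0.005482
  C          0.001953    0.001302   -0.001953
  E            0.1104      0.2245    0.003529
  solve Keq expr → x = -6.5090e-04; check Q = 6.4840e-04
Then change container volume by factor 1.5 (V_new/V_old).
Step 3:
                    J           E           M
  I            0.0736      0.1496    0.002353
  C        5.4118e-04  3.6079e-04 -5.4118e-04
  E           0.07414        0.15    0.001812
  solve Keq expr → x = -1.8039e-04; check Q = 6.4840e-04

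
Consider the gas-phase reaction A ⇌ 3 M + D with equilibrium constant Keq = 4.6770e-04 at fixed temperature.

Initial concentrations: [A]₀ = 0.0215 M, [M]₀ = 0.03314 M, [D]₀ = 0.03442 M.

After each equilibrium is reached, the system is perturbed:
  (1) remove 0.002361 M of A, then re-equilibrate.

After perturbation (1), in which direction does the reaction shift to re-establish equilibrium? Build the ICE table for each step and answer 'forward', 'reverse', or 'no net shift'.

Direction: reverse

Q₀ = 5.8268e-05 vs Keq = 4.6770e-04 ⇒ Q<K, forward
Step 1:
                  A         M         D
  I          0.0215   0.03314   0.03442
  C       -0.007121   0.02136  0.007121
  E         0.01438    0.0545   0.04154
  solve Keq expr → x = 0.007121; check Q = 4.6770e-04
Then remove 0.002361 M of A.
Step 2:
                  A         M         D
  I         0.01202    0.0545   0.04154
  C       6.5587e-04 -0.001968 -6.5587e-04
  E         0.01267   0.05253   0.04088
  solve Keq expr → x = -6.5587e-04; check Q = 4.6770e-04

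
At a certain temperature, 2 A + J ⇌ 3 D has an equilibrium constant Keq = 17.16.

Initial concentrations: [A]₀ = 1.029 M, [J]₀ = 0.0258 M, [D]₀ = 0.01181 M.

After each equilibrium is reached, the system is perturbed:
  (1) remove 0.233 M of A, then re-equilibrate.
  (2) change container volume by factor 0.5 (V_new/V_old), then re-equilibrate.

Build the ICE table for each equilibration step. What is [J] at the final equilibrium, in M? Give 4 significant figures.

Q₀ = 6.0297e-05 vs Keq = 17.16 ⇒ Q<K, forward
Step 1:
                   A          J          D
  Initial      1.029     0.0258    0.01181
  Change    -0.05151   -0.02576    0.07727
  Equil       0.9775 4.3113e-05    0.08908
  solve Keq expr → x = 0.02576; check Q = 17.16
Then remove 0.233 M of A.
Step 2:
                   A          J          D
  Initial     0.7445 4.3113e-05    0.08908
  Change  6.1929e-05 3.0964e-05 -9.2893e-05
  Equil       0.7445 7.4078e-05    0.08899
  solve Keq expr → x = -3.0964e-05; check Q = 17.16
Then change container volume by factor 0.5 (V_new/V_old).
Step 3:
                   A          J          D
  Initial      1.489 1.4816e-04      0.178
  Change           0          0          0
  Equil        1.489 1.4816e-04      0.178
  solve Keq expr → x = 0; check Q = 17.16

[J]_eq = 1.4816e-04 M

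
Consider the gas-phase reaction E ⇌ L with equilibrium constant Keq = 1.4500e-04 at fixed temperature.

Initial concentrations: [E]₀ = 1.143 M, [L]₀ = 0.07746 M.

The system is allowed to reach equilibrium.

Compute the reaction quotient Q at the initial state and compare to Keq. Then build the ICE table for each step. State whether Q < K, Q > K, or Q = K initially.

Q₀ = 0.06777 vs Keq = 1.4500e-04 ⇒ Q>K, reverse
Step 1:
                   E          L
  init         1.143    0.07746
  Δ          0.07728   -0.07728
  eq            1.22 1.7694e-04
  solve Keq expr → x = -0.07728; check Q = 1.4500e-04

Q₀ = 0.06777; Q > K (proceeds reverse)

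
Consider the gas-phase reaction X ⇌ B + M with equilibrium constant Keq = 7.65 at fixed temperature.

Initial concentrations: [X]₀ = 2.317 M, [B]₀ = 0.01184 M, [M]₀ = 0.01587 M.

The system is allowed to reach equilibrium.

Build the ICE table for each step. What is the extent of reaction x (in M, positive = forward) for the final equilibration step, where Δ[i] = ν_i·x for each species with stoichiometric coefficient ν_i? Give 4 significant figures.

Q₀ = 8.1097e-05 vs Keq = 7.65 ⇒ Q<K, forward
Step 1:
                   X          B          M
  I            2.317    0.01184    0.01587
  C           -1.859      1.859      1.859
  E           0.4583       1.87      1.875
  solve Keq expr → x = 1.859; check Q = 7.65

x = 1.859 M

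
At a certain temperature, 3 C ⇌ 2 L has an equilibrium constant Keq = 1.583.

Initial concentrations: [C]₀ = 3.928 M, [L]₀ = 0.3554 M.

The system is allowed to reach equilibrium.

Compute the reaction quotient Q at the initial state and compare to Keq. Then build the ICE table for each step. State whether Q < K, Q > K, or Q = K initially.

Q₀ = 0.002084; Q < K (proceeds forward)

Q₀ = 0.002084 vs Keq = 1.583 ⇒ Q<K, forward
Step 1:
                   C          L
  I            3.928     0.3554
  C           -2.543      1.695
  E            1.385      2.051
  solve Keq expr → x = 0.8477; check Q = 1.583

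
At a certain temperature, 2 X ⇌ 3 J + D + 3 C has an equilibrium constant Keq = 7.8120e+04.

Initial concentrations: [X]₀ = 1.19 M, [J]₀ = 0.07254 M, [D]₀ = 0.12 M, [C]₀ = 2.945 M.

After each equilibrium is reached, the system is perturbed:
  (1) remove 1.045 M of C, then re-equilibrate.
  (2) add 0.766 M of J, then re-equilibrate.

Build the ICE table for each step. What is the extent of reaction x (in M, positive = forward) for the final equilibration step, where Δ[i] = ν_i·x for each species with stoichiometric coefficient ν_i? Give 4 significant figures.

x = -0.01496 M

Q₀ = 8.2618e-04 vs Keq = 7.8120e+04 ⇒ Q<K, forward
Step 1:
                   X          J          D          C
  I             1.19    0.07254       0.12      2.945
  C           -1.122      1.683     0.5608      1.683
  E          0.06833      1.755     0.6808      4.628
  solve Keq expr → x = 0.5608; check Q = 7.8120e+04
Then remove 1.045 M of C.
Step 2:
                   X          J          D          C
  I          0.06833      1.755     0.6808      3.583
  C         -0.01967     0.0295   0.009834     0.0295
  E          0.04866      1.785     0.6907      3.612
  solve Keq expr → x = 0.009834; check Q = 7.8120e+04
Then add 0.766 M of J.
Step 3:
                   X          J          D          C
  I          0.04866      2.551     0.6907      3.612
  C          0.02993   -0.04489   -0.01496   -0.04489
  E          0.07859      2.506     0.6757      3.567
  solve Keq expr → x = -0.01496; check Q = 7.8120e+04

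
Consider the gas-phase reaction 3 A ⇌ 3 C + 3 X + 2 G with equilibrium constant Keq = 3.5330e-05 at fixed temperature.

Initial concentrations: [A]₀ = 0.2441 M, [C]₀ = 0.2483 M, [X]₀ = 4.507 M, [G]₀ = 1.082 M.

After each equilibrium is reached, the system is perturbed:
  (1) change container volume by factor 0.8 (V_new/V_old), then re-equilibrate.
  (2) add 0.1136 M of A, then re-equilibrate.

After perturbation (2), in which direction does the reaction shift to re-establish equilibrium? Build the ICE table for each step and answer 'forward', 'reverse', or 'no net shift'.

Direction: forward

Q₀ = 112.8 vs Keq = 3.5330e-05 ⇒ Q>K, reverse
Step 1:
                   A          C          X          G
  I           0.2441     0.2483      4.507      1.082
  C           0.2443    -0.2443    -0.2443    -0.1629
  E           0.4884   0.003977      4.263     0.9191
  solve Keq expr → x = -0.08144; check Q = 3.5330e-05
Then change container volume by factor 0.8 (V_new/V_old).
Step 2:
                   A          C          X          G
  I           0.6105   0.004972      5.328      1.149
  C         0.001532  -0.001532  -0.001532  -0.001022
  E           0.6121   0.003439      5.327      1.148
  solve Keq expr → x = -5.1081e-04; check Q = 3.5330e-05
Then add 0.1136 M of A.
Step 3:
                   A          C          X          G
  I           0.7257   0.003439      5.327      1.148
  C       -6.3326e-04 6.3326e-04 6.3326e-04 4.2218e-04
  E            0.725   0.004072      5.327      1.148
  solve Keq expr → x = 2.1109e-04; check Q = 3.5330e-05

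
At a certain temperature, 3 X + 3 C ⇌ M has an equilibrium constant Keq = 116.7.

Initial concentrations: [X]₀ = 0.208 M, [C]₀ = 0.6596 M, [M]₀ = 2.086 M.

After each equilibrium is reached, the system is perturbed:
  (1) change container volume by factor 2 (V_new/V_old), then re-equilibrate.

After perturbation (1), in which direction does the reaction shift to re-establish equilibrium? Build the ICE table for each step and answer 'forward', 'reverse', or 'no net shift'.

Direction: reverse

Q₀ = 807.8 vs Keq = 116.7 ⇒ Q>K, reverse
Step 1:
                   X          C          M
  Initial      0.208     0.6596      2.086
  Change      0.1236     0.1236   -0.04121
  Equil       0.3316     0.7832      2.045
  solve Keq expr → x = -0.04121; check Q = 116.7
Then change container volume by factor 2 (V_new/V_old).
Step 2:
                   X          C          M
  Initial     0.1658     0.3916      1.022
  Change      0.1846     0.1846   -0.06154
  Equil       0.3504     0.5762     0.9609
  solve Keq expr → x = -0.06154; check Q = 116.7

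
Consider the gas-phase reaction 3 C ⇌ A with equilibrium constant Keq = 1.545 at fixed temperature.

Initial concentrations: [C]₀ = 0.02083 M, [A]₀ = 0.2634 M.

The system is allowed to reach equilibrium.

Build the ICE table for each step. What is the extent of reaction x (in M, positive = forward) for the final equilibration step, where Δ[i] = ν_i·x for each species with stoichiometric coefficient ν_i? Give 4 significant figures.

Q₀ = 2.9144e+04 vs Keq = 1.545 ⇒ Q>K, reverse
Step 1:
                    C           A
  I           0.02083      0.2634
  C            0.4127     -0.1376
  E            0.4335      0.1258
  solve Keq expr → x = -0.1376; check Q = 1.545

x = -0.1376 M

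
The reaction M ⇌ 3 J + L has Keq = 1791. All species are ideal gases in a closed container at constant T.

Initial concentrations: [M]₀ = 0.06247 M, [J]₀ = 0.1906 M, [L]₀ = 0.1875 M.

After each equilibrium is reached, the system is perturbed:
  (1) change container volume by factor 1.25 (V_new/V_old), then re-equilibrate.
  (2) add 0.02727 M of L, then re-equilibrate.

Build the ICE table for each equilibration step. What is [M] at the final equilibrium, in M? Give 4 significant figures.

[M]_eq = 3.5086e-06 M

Q₀ = 0.02078 vs Keq = 1791 ⇒ Q<K, forward
Step 1:
                  M         J         L
  Initial   0.06247    0.1906    0.1875
  Change   -0.06246    0.1874   0.06246
  Equil   7.5372e-06     0.378      0.25
  solve Keq expr → x = 0.06246; check Q = 1791
Then change container volume by factor 1.25 (V_new/V_old).
Step 2:
                  M         J         L
  Initial 6.0298e-06    0.3024       0.2
  Change  -2.9422e-06 8.8266e-06 2.9422e-06
  Equil   3.0876e-06    0.3024       0.2
  solve Keq expr → x = 2.9422e-06; check Q = 1791
Then add 0.02727 M of L.
Step 3:
                  M         J         L
  Initial 3.0876e-06    0.3024    0.2272
  Change  4.2100e-07 -1.2630e-06 -4.2100e-07
  Equil   3.5086e-06    0.3024    0.2272
  solve Keq expr → x = -4.2100e-07; check Q = 1791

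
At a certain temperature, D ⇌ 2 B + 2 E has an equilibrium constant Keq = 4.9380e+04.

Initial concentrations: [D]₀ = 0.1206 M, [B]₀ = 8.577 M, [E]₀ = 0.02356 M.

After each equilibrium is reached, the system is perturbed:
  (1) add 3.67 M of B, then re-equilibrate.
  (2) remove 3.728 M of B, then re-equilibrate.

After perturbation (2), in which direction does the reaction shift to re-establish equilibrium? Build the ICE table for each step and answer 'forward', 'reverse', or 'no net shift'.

Q₀ = 0.3386 vs Keq = 4.9380e+04 ⇒ Q<K, forward
Step 1:
                  D         B         E
  init       0.1206     8.577   0.02356
  Δ         -0.1205     0.241     0.241
  eq      1.1020e-04     8.818    0.2645
  solve Keq expr → x = 0.1205; check Q = 4.9380e+04
Then add 3.67 M of B.
Step 2:
                  D         B         E
  init    1.1020e-04     12.49    0.2645
  Δ       1.1044e-04 -2.2088e-04 -2.2088e-04
  eq      2.2063e-04     12.49    0.2643
  solve Keq expr → x = -1.1044e-04; check Q = 4.9380e+04
Then remove 3.728 M of B.
Step 3:
                  D         B         E
  init    2.2063e-04      8.76    0.2643
  Δ       -1.1188e-04 2.2376e-04 2.2376e-04
  eq      1.0875e-04      8.76    0.2645
  solve Keq expr → x = 1.1188e-04; check Q = 4.9380e+04

Direction: forward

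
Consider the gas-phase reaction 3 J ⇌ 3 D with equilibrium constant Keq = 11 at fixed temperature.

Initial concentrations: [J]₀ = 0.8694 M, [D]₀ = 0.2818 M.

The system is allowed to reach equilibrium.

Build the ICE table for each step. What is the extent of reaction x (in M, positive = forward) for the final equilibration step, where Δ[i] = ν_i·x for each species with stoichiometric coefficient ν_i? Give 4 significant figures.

Q₀ = 0.03405 vs Keq = 11 ⇒ Q<K, forward
Step 1:
                   J          D
  I           0.8694     0.2818
  C          -0.5123     0.5123
  E           0.3571     0.7941
  solve Keq expr → x = 0.1708; check Q = 11

x = 0.1708 M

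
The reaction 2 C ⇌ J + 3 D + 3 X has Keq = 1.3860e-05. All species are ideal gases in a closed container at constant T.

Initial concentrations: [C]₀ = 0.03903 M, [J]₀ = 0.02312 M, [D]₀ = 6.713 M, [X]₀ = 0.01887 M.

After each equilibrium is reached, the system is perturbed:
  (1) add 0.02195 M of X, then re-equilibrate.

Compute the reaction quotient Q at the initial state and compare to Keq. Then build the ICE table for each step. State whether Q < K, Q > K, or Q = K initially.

Q₀ = 0.03085; Q > K (proceeds reverse)

Q₀ = 0.03085 vs Keq = 1.3860e-05 ⇒ Q>K, reverse
Step 1:
                  C         J         D         X
  I         0.03903   0.02312     6.713   0.01887
  C         0.01132 -0.005661  -0.01698  -0.01698
  E         0.05035   0.01746     6.696  0.001886
  solve Keq expr → x = -0.005661; check Q = 1.3860e-05
Then add 0.02195 M of X.
Step 2:
                  C         J         D         X
  I         0.05035   0.01746     6.696   0.02384
  C         0.01412 -0.007061  -0.02118  -0.02118
  E         0.06448    0.0104     6.675  0.002651
  solve Keq expr → x = -0.007061; check Q = 1.3860e-05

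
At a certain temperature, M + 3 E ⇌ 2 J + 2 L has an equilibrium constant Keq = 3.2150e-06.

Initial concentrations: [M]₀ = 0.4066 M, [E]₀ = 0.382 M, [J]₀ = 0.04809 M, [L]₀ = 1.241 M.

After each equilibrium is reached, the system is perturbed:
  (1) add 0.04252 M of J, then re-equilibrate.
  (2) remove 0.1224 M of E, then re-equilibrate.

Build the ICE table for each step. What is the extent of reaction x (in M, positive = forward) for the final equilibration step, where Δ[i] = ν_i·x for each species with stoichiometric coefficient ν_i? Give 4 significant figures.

x = -6.4757e-05 M

Q₀ = 0.1571 vs Keq = 3.2150e-06 ⇒ Q>K, reverse
Step 1:
                  M         E         J         L
  I          0.4066     0.382   0.04809     1.241
  C         0.02389   0.07168  -0.04779  -0.04779
  E          0.4305    0.4537 3.0129e-04     1.193
  solve Keq expr → x = -0.02389; check Q = 3.2150e-06
Then add 0.04252 M of J.
Step 2:
                  M         E         J         L
  I          0.4305    0.4537   0.04282     1.193
  C         0.02122   0.06365  -0.04243  -0.04243
  E          0.4517    0.5173 3.8966e-04     1.151
  solve Keq expr → x = -0.02122; check Q = 3.2150e-06
Then remove 0.1224 M of E.
Step 3:
                  M         E         J         L
  I          0.4517    0.3949 3.8966e-04     1.151
  C       6.4757e-05 1.9427e-04 -1.2951e-04 -1.2951e-04
  E          0.4518    0.3951 2.6014e-04     1.151
  solve Keq expr → x = -6.4757e-05; check Q = 3.2150e-06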